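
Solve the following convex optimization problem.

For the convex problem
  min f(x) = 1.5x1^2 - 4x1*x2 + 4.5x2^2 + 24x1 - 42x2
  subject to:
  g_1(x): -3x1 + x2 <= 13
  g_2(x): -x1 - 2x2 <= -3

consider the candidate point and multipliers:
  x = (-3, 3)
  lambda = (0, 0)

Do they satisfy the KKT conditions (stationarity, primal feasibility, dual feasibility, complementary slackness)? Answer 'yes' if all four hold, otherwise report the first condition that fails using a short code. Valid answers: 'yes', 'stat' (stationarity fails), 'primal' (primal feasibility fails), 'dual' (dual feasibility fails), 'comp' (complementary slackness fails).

Gradient of f: grad f(x) = Q x + c = (3, -3)
Constraint values g_i(x) = a_i^T x - b_i:
  g_1((-3, 3)) = -1
  g_2((-3, 3)) = 0
Stationarity residual: grad f(x) + sum_i lambda_i a_i = (3, -3)
  -> stationarity FAILS
Primal feasibility (all g_i <= 0): OK
Dual feasibility (all lambda_i >= 0): OK
Complementary slackness (lambda_i * g_i(x) = 0 for all i): OK

Verdict: the first failing condition is stationarity -> stat.

stat


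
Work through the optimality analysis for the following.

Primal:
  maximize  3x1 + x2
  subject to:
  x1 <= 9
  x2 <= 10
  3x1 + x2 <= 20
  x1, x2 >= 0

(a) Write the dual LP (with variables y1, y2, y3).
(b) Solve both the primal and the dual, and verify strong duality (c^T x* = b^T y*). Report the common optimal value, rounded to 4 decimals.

The standard primal-dual pair for 'max c^T x s.t. A x <= b, x >= 0' is:
  Dual:  min b^T y  s.t.  A^T y >= c,  y >= 0.

So the dual LP is:
  minimize  9y1 + 10y2 + 20y3
  subject to:
    y1 + 3y3 >= 3
    y2 + y3 >= 1
    y1, y2, y3 >= 0

Solving the primal: x* = (6.6667, 0).
  primal value c^T x* = 20.
Solving the dual: y* = (0, 0, 1).
  dual value b^T y* = 20.
Strong duality: c^T x* = b^T y*. Confirmed.

20


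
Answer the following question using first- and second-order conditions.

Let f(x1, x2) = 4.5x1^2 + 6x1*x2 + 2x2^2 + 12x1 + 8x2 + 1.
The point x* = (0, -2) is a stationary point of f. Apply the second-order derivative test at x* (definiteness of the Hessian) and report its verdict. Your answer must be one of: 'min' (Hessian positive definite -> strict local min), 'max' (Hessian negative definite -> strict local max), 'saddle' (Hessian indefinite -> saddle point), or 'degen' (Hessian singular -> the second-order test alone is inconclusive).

Compute the Hessian H = grad^2 f:
  H = [[9, 6], [6, 4]]
Verify stationarity: grad f(x*) = H x* + g = (0, 0).
Eigenvalues of H: 0, 13.
H has a zero eigenvalue (singular; positive semidefinite but not definite), so H is neither positive definite, negative definite, nor indefinite. The second-order test alone is inconclusive -> degen.
(Indeed, f is constant along the null direction of H through x*, so x* is not a strict local extremum.)

degen


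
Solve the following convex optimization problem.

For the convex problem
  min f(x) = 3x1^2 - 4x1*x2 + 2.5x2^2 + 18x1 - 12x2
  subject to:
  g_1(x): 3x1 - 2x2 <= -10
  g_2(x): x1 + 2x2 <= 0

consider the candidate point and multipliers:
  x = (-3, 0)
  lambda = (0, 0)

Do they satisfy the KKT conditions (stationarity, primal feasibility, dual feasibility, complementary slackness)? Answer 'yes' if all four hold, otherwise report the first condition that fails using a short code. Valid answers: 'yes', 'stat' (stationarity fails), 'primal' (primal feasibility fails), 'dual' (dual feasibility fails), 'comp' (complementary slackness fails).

Gradient of f: grad f(x) = Q x + c = (0, 0)
Constraint values g_i(x) = a_i^T x - b_i:
  g_1((-3, 0)) = 1
  g_2((-3, 0)) = -3
Stationarity residual: grad f(x) + sum_i lambda_i a_i = (0, 0)
  -> stationarity OK
Primal feasibility (all g_i <= 0): FAILS
Dual feasibility (all lambda_i >= 0): OK
Complementary slackness (lambda_i * g_i(x) = 0 for all i): OK

Verdict: the first failing condition is primal_feasibility -> primal.

primal


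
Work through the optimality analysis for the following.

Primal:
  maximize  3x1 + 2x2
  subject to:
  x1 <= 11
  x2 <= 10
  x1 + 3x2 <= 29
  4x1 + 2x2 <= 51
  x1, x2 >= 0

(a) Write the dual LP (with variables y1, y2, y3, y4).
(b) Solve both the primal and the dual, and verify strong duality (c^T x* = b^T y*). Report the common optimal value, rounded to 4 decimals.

The standard primal-dual pair for 'max c^T x s.t. A x <= b, x >= 0' is:
  Dual:  min b^T y  s.t.  A^T y >= c,  y >= 0.

So the dual LP is:
  minimize  11y1 + 10y2 + 29y3 + 51y4
  subject to:
    y1 + y3 + 4y4 >= 3
    y2 + 3y3 + 2y4 >= 2
    y1, y2, y3, y4 >= 0

Solving the primal: x* = (9.5, 6.5).
  primal value c^T x* = 41.5.
Solving the dual: y* = (0, 0, 0.2, 0.7).
  dual value b^T y* = 41.5.
Strong duality: c^T x* = b^T y*. Confirmed.

41.5


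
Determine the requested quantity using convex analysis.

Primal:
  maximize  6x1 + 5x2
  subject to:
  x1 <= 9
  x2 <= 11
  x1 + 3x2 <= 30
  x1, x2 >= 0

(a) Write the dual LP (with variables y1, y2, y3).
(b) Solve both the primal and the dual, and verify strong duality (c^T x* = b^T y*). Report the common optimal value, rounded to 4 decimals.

The standard primal-dual pair for 'max c^T x s.t. A x <= b, x >= 0' is:
  Dual:  min b^T y  s.t.  A^T y >= c,  y >= 0.

So the dual LP is:
  minimize  9y1 + 11y2 + 30y3
  subject to:
    y1 + y3 >= 6
    y2 + 3y3 >= 5
    y1, y2, y3 >= 0

Solving the primal: x* = (9, 7).
  primal value c^T x* = 89.
Solving the dual: y* = (4.3333, 0, 1.6667).
  dual value b^T y* = 89.
Strong duality: c^T x* = b^T y*. Confirmed.

89


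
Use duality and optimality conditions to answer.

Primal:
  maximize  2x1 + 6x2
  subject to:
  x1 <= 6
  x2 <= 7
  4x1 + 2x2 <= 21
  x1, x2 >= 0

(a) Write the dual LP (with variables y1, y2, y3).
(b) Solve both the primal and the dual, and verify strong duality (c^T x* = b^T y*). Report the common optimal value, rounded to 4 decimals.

The standard primal-dual pair for 'max c^T x s.t. A x <= b, x >= 0' is:
  Dual:  min b^T y  s.t.  A^T y >= c,  y >= 0.

So the dual LP is:
  minimize  6y1 + 7y2 + 21y3
  subject to:
    y1 + 4y3 >= 2
    y2 + 2y3 >= 6
    y1, y2, y3 >= 0

Solving the primal: x* = (1.75, 7).
  primal value c^T x* = 45.5.
Solving the dual: y* = (0, 5, 0.5).
  dual value b^T y* = 45.5.
Strong duality: c^T x* = b^T y*. Confirmed.

45.5


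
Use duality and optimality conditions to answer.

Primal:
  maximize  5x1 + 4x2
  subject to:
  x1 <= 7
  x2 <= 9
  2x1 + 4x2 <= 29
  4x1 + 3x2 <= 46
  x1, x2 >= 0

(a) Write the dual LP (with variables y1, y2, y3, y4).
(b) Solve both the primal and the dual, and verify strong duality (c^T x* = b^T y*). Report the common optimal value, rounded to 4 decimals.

The standard primal-dual pair for 'max c^T x s.t. A x <= b, x >= 0' is:
  Dual:  min b^T y  s.t.  A^T y >= c,  y >= 0.

So the dual LP is:
  minimize  7y1 + 9y2 + 29y3 + 46y4
  subject to:
    y1 + 2y3 + 4y4 >= 5
    y2 + 4y3 + 3y4 >= 4
    y1, y2, y3, y4 >= 0

Solving the primal: x* = (7, 3.75).
  primal value c^T x* = 50.
Solving the dual: y* = (3, 0, 1, 0).
  dual value b^T y* = 50.
Strong duality: c^T x* = b^T y*. Confirmed.

50


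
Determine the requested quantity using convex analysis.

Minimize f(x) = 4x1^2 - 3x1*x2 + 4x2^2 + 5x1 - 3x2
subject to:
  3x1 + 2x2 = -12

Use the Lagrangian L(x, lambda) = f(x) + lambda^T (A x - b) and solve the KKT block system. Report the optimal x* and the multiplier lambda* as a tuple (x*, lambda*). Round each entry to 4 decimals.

Form the Lagrangian:
  L(x, lambda) = (1/2) x^T Q x + c^T x + lambda^T (A x - b)
Stationarity (grad_x L = 0): Q x + c + A^T lambda = 0.
Primal feasibility: A x = b.

This gives the KKT block system:
  [ Q   A^T ] [ x     ]   [-c ]
  [ A    0  ] [ lambda ] = [ b ]

Solving the linear system:
  x*      = (-2.8429, -1.7357)
  lambda* = (4.1786)
  f(x*)   = 20.5679

x* = (-2.8429, -1.7357), lambda* = (4.1786)


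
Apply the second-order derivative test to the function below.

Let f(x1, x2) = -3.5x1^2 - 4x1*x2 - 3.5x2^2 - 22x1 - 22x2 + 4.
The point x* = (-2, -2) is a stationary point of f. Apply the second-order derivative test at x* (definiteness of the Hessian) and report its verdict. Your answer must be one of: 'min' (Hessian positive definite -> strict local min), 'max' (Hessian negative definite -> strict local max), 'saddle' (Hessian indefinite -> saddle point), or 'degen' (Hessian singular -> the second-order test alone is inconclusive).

Compute the Hessian H = grad^2 f:
  H = [[-7, -4], [-4, -7]]
Verify stationarity: grad f(x*) = H x* + g = (0, 0).
Eigenvalues of H: -11, -3.
Both eigenvalues < 0, so H is negative definite -> x* is a strict local max.

max


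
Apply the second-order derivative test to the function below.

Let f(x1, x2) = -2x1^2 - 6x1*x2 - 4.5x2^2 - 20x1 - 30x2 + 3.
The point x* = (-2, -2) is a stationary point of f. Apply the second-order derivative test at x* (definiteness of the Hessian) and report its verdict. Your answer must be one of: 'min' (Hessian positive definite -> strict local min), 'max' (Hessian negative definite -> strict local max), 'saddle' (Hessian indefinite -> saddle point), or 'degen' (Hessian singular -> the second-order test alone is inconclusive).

Compute the Hessian H = grad^2 f:
  H = [[-4, -6], [-6, -9]]
Verify stationarity: grad f(x*) = H x* + g = (0, 0).
Eigenvalues of H: -13, 0.
H has a zero eigenvalue (singular; negative semidefinite but not definite), so H is neither positive definite, negative definite, nor indefinite. The second-order test alone is inconclusive -> degen.
(Indeed, f is constant along the null direction of H through x*, so x* is not a strict local extremum.)

degen


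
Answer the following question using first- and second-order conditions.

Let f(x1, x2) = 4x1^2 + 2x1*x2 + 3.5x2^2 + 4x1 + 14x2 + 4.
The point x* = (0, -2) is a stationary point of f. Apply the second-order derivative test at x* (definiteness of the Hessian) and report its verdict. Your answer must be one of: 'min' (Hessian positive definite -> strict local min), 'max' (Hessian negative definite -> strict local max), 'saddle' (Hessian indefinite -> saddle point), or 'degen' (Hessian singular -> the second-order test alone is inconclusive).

Compute the Hessian H = grad^2 f:
  H = [[8, 2], [2, 7]]
Verify stationarity: grad f(x*) = H x* + g = (0, 0).
Eigenvalues of H: 5.4384, 9.5616.
Both eigenvalues > 0, so H is positive definite -> x* is a strict local min.

min


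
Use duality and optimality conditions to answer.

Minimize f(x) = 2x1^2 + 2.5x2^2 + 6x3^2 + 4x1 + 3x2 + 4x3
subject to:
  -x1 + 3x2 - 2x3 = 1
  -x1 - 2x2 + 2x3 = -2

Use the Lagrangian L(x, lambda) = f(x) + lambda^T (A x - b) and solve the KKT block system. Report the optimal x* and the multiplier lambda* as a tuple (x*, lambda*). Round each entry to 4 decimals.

Form the Lagrangian:
  L(x, lambda) = (1/2) x^T Q x + c^T x + lambda^T (A x - b)
Stationarity (grad_x L = 0): Q x + c + A^T lambda = 0.
Primal feasibility: A x = b.

This gives the KKT block system:
  [ Q   A^T ] [ x     ]   [-c ]
  [ A    0  ] [ lambda ] = [ b ]

Solving the linear system:
  x*      = (0.5051, 0.0101, -0.7374)
  lambda* = (1.798, 4.2222)
  f(x*)   = 2.8737

x* = (0.5051, 0.0101, -0.7374), lambda* = (1.798, 4.2222)


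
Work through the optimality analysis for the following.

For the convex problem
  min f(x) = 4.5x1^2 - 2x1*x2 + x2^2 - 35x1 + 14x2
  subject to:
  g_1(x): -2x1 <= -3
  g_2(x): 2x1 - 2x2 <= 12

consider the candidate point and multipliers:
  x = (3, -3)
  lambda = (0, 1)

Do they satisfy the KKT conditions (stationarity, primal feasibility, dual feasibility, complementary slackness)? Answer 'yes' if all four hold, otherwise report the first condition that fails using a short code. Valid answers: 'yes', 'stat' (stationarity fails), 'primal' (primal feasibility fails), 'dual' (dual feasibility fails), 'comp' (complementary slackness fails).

Gradient of f: grad f(x) = Q x + c = (-2, 2)
Constraint values g_i(x) = a_i^T x - b_i:
  g_1((3, -3)) = -3
  g_2((3, -3)) = 0
Stationarity residual: grad f(x) + sum_i lambda_i a_i = (0, 0)
  -> stationarity OK
Primal feasibility (all g_i <= 0): OK
Dual feasibility (all lambda_i >= 0): OK
Complementary slackness (lambda_i * g_i(x) = 0 for all i): OK

Verdict: yes, KKT holds.

yes


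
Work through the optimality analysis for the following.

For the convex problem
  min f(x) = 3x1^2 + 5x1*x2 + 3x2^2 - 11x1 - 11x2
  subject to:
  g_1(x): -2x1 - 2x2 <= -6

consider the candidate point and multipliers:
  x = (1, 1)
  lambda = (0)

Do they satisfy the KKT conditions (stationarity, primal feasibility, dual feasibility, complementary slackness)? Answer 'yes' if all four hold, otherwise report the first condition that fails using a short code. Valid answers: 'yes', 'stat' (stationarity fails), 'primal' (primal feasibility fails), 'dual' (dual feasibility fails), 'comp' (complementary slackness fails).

Gradient of f: grad f(x) = Q x + c = (0, 0)
Constraint values g_i(x) = a_i^T x - b_i:
  g_1((1, 1)) = 2
Stationarity residual: grad f(x) + sum_i lambda_i a_i = (0, 0)
  -> stationarity OK
Primal feasibility (all g_i <= 0): FAILS
Dual feasibility (all lambda_i >= 0): OK
Complementary slackness (lambda_i * g_i(x) = 0 for all i): OK

Verdict: the first failing condition is primal_feasibility -> primal.

primal


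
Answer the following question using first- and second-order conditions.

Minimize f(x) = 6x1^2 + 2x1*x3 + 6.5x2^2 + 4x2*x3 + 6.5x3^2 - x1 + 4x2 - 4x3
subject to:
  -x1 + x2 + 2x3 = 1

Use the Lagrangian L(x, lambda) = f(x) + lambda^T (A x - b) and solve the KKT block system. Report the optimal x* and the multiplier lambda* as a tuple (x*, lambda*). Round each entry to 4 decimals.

Form the Lagrangian:
  L(x, lambda) = (1/2) x^T Q x + c^T x + lambda^T (A x - b)
Stationarity (grad_x L = 0): Q x + c + A^T lambda = 0.
Primal feasibility: A x = b.

This gives the KKT block system:
  [ Q   A^T ] [ x     ]   [-c ]
  [ A    0  ] [ lambda ] = [ b ]

Solving the linear system:
  x*      = (-0.1261, -0.4109, 0.6424)
  lambda* = (-1.2279)
  f(x*)   = -1.4297

x* = (-0.1261, -0.4109, 0.6424), lambda* = (-1.2279)


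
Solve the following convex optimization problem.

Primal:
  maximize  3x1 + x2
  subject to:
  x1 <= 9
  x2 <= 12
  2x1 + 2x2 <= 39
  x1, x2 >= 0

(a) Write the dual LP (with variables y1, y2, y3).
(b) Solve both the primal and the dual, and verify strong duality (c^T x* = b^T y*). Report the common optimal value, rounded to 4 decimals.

The standard primal-dual pair for 'max c^T x s.t. A x <= b, x >= 0' is:
  Dual:  min b^T y  s.t.  A^T y >= c,  y >= 0.

So the dual LP is:
  minimize  9y1 + 12y2 + 39y3
  subject to:
    y1 + 2y3 >= 3
    y2 + 2y3 >= 1
    y1, y2, y3 >= 0

Solving the primal: x* = (9, 10.5).
  primal value c^T x* = 37.5.
Solving the dual: y* = (2, 0, 0.5).
  dual value b^T y* = 37.5.
Strong duality: c^T x* = b^T y*. Confirmed.

37.5


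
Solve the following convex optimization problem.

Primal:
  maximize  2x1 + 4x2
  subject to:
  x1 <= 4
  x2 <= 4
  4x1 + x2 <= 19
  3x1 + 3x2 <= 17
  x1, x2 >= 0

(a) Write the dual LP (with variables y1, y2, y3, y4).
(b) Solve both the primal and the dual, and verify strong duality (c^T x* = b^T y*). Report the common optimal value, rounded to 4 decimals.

The standard primal-dual pair for 'max c^T x s.t. A x <= b, x >= 0' is:
  Dual:  min b^T y  s.t.  A^T y >= c,  y >= 0.

So the dual LP is:
  minimize  4y1 + 4y2 + 19y3 + 17y4
  subject to:
    y1 + 4y3 + 3y4 >= 2
    y2 + y3 + 3y4 >= 4
    y1, y2, y3, y4 >= 0

Solving the primal: x* = (1.6667, 4).
  primal value c^T x* = 19.3333.
Solving the dual: y* = (0, 2, 0, 0.6667).
  dual value b^T y* = 19.3333.
Strong duality: c^T x* = b^T y*. Confirmed.

19.3333


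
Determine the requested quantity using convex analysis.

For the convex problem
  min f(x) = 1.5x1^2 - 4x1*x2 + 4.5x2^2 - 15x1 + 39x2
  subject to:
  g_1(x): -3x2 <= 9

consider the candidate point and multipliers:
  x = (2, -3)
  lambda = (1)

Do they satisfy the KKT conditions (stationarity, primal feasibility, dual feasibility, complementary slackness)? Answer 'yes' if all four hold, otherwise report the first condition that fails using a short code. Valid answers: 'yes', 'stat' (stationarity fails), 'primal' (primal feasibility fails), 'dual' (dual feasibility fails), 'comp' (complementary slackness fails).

Gradient of f: grad f(x) = Q x + c = (3, 4)
Constraint values g_i(x) = a_i^T x - b_i:
  g_1((2, -3)) = 0
Stationarity residual: grad f(x) + sum_i lambda_i a_i = (3, 1)
  -> stationarity FAILS
Primal feasibility (all g_i <= 0): OK
Dual feasibility (all lambda_i >= 0): OK
Complementary slackness (lambda_i * g_i(x) = 0 for all i): OK

Verdict: the first failing condition is stationarity -> stat.

stat


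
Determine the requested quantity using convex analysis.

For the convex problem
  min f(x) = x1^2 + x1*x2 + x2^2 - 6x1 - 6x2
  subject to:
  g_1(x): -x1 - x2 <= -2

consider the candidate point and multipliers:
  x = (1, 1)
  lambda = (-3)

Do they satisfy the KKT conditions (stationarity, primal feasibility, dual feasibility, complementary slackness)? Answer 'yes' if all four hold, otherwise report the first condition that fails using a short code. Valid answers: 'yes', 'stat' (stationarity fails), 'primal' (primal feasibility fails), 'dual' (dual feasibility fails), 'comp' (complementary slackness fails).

Gradient of f: grad f(x) = Q x + c = (-3, -3)
Constraint values g_i(x) = a_i^T x - b_i:
  g_1((1, 1)) = 0
Stationarity residual: grad f(x) + sum_i lambda_i a_i = (0, 0)
  -> stationarity OK
Primal feasibility (all g_i <= 0): OK
Dual feasibility (all lambda_i >= 0): FAILS
Complementary slackness (lambda_i * g_i(x) = 0 for all i): OK

Verdict: the first failing condition is dual_feasibility -> dual.

dual


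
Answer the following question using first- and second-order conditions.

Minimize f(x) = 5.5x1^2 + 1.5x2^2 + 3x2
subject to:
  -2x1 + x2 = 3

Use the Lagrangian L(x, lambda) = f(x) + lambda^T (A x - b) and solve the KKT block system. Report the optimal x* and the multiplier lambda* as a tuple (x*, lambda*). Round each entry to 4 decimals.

Form the Lagrangian:
  L(x, lambda) = (1/2) x^T Q x + c^T x + lambda^T (A x - b)
Stationarity (grad_x L = 0): Q x + c + A^T lambda = 0.
Primal feasibility: A x = b.

This gives the KKT block system:
  [ Q   A^T ] [ x     ]   [-c ]
  [ A    0  ] [ lambda ] = [ b ]

Solving the linear system:
  x*      = (-1.0435, 0.913)
  lambda* = (-5.7391)
  f(x*)   = 9.9783

x* = (-1.0435, 0.913), lambda* = (-5.7391)


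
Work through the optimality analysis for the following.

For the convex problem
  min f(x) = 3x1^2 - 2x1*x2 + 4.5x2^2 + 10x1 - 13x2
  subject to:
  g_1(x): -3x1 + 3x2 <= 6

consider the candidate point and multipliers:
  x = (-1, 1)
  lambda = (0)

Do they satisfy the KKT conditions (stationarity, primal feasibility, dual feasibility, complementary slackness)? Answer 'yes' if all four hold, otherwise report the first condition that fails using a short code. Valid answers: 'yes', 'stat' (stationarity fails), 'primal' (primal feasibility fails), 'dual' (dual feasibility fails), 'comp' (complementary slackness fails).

Gradient of f: grad f(x) = Q x + c = (2, -2)
Constraint values g_i(x) = a_i^T x - b_i:
  g_1((-1, 1)) = 0
Stationarity residual: grad f(x) + sum_i lambda_i a_i = (2, -2)
  -> stationarity FAILS
Primal feasibility (all g_i <= 0): OK
Dual feasibility (all lambda_i >= 0): OK
Complementary slackness (lambda_i * g_i(x) = 0 for all i): OK

Verdict: the first failing condition is stationarity -> stat.

stat


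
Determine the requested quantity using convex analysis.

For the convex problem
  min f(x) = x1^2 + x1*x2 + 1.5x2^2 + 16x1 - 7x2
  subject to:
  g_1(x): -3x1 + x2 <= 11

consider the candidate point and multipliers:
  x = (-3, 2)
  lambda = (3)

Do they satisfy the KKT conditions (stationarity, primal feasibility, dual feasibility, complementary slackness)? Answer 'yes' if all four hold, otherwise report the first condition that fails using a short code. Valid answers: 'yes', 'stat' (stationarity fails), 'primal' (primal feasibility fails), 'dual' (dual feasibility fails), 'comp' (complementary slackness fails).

Gradient of f: grad f(x) = Q x + c = (12, -4)
Constraint values g_i(x) = a_i^T x - b_i:
  g_1((-3, 2)) = 0
Stationarity residual: grad f(x) + sum_i lambda_i a_i = (3, -1)
  -> stationarity FAILS
Primal feasibility (all g_i <= 0): OK
Dual feasibility (all lambda_i >= 0): OK
Complementary slackness (lambda_i * g_i(x) = 0 for all i): OK

Verdict: the first failing condition is stationarity -> stat.

stat


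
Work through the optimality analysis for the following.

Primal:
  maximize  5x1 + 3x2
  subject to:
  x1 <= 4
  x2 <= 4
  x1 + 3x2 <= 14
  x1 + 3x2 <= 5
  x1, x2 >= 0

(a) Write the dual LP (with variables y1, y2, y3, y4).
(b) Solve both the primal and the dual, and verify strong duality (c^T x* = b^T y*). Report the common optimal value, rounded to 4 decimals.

The standard primal-dual pair for 'max c^T x s.t. A x <= b, x >= 0' is:
  Dual:  min b^T y  s.t.  A^T y >= c,  y >= 0.

So the dual LP is:
  minimize  4y1 + 4y2 + 14y3 + 5y4
  subject to:
    y1 + y3 + y4 >= 5
    y2 + 3y3 + 3y4 >= 3
    y1, y2, y3, y4 >= 0

Solving the primal: x* = (4, 0.3333).
  primal value c^T x* = 21.
Solving the dual: y* = (4, 0, 0, 1).
  dual value b^T y* = 21.
Strong duality: c^T x* = b^T y*. Confirmed.

21


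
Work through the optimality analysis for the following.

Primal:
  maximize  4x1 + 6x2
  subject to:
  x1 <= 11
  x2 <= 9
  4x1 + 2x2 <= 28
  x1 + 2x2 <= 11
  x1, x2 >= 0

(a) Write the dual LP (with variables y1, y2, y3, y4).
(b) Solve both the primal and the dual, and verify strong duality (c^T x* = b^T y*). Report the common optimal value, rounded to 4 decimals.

The standard primal-dual pair for 'max c^T x s.t. A x <= b, x >= 0' is:
  Dual:  min b^T y  s.t.  A^T y >= c,  y >= 0.

So the dual LP is:
  minimize  11y1 + 9y2 + 28y3 + 11y4
  subject to:
    y1 + 4y3 + y4 >= 4
    y2 + 2y3 + 2y4 >= 6
    y1, y2, y3, y4 >= 0

Solving the primal: x* = (5.6667, 2.6667).
  primal value c^T x* = 38.6667.
Solving the dual: y* = (0, 0, 0.3333, 2.6667).
  dual value b^T y* = 38.6667.
Strong duality: c^T x* = b^T y*. Confirmed.

38.6667


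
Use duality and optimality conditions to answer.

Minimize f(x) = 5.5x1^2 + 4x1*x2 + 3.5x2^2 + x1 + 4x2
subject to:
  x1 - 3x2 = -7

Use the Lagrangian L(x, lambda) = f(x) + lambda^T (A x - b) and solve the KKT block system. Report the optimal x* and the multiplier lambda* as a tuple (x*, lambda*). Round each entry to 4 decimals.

Form the Lagrangian:
  L(x, lambda) = (1/2) x^T Q x + c^T x + lambda^T (A x - b)
Stationarity (grad_x L = 0): Q x + c + A^T lambda = 0.
Primal feasibility: A x = b.

This gives the KKT block system:
  [ Q   A^T ] [ x     ]   [-c ]
  [ A    0  ] [ lambda ] = [ b ]

Solving the linear system:
  x*      = (-1.1846, 1.9385)
  lambda* = (4.2769)
  f(x*)   = 18.2538

x* = (-1.1846, 1.9385), lambda* = (4.2769)


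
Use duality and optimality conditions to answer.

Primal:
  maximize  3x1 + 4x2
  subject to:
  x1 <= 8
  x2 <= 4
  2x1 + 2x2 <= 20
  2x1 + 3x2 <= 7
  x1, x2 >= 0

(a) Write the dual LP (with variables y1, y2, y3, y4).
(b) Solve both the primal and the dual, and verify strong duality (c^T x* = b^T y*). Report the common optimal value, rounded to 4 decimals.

The standard primal-dual pair for 'max c^T x s.t. A x <= b, x >= 0' is:
  Dual:  min b^T y  s.t.  A^T y >= c,  y >= 0.

So the dual LP is:
  minimize  8y1 + 4y2 + 20y3 + 7y4
  subject to:
    y1 + 2y3 + 2y4 >= 3
    y2 + 2y3 + 3y4 >= 4
    y1, y2, y3, y4 >= 0

Solving the primal: x* = (3.5, 0).
  primal value c^T x* = 10.5.
Solving the dual: y* = (0, 0, 0, 1.5).
  dual value b^T y* = 10.5.
Strong duality: c^T x* = b^T y*. Confirmed.

10.5


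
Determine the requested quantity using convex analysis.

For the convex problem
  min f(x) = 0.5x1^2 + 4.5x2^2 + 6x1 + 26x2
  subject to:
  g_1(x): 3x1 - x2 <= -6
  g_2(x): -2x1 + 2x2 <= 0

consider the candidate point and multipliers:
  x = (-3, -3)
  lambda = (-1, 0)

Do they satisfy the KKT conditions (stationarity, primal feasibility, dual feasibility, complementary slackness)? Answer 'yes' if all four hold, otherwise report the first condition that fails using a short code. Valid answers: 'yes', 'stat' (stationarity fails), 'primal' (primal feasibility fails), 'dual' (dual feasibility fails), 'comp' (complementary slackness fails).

Gradient of f: grad f(x) = Q x + c = (3, -1)
Constraint values g_i(x) = a_i^T x - b_i:
  g_1((-3, -3)) = 0
  g_2((-3, -3)) = 0
Stationarity residual: grad f(x) + sum_i lambda_i a_i = (0, 0)
  -> stationarity OK
Primal feasibility (all g_i <= 0): OK
Dual feasibility (all lambda_i >= 0): FAILS
Complementary slackness (lambda_i * g_i(x) = 0 for all i): OK

Verdict: the first failing condition is dual_feasibility -> dual.

dual


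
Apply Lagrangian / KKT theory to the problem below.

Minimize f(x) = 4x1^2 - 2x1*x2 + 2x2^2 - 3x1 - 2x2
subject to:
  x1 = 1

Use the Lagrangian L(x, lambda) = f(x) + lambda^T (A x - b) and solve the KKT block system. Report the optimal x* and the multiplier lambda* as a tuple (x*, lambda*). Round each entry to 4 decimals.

Form the Lagrangian:
  L(x, lambda) = (1/2) x^T Q x + c^T x + lambda^T (A x - b)
Stationarity (grad_x L = 0): Q x + c + A^T lambda = 0.
Primal feasibility: A x = b.

This gives the KKT block system:
  [ Q   A^T ] [ x     ]   [-c ]
  [ A    0  ] [ lambda ] = [ b ]

Solving the linear system:
  x*      = (1, 1)
  lambda* = (-3)
  f(x*)   = -1

x* = (1, 1), lambda* = (-3)


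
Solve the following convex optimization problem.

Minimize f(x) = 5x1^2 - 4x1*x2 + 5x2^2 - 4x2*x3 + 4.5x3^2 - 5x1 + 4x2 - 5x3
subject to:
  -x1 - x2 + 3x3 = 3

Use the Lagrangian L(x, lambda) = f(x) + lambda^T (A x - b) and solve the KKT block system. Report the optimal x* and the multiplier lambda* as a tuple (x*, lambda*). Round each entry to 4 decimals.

Form the Lagrangian:
  L(x, lambda) = (1/2) x^T Q x + c^T x + lambda^T (A x - b)
Stationarity (grad_x L = 0): Q x + c + A^T lambda = 0.
Primal feasibility: A x = b.

This gives the KKT block system:
  [ Q   A^T ] [ x     ]   [-c ]
  [ A    0  ] [ lambda ] = [ b ]

Solving the linear system:
  x*      = (0.3399, 0.0168, 1.1189)
  lambda* = (-1.6677)
  f(x*)   = -1.112

x* = (0.3399, 0.0168, 1.1189), lambda* = (-1.6677)


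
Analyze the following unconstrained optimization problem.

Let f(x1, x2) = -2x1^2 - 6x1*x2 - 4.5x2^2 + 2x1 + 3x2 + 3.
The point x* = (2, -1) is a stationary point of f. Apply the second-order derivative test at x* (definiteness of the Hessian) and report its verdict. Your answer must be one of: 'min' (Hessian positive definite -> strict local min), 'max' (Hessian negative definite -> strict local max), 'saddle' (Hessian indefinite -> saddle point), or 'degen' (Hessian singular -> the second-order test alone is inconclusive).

Compute the Hessian H = grad^2 f:
  H = [[-4, -6], [-6, -9]]
Verify stationarity: grad f(x*) = H x* + g = (0, 0).
Eigenvalues of H: -13, 0.
H has a zero eigenvalue (singular; negative semidefinite but not definite), so H is neither positive definite, negative definite, nor indefinite. The second-order test alone is inconclusive -> degen.
(Indeed, f is constant along the null direction of H through x*, so x* is not a strict local extremum.)

degen


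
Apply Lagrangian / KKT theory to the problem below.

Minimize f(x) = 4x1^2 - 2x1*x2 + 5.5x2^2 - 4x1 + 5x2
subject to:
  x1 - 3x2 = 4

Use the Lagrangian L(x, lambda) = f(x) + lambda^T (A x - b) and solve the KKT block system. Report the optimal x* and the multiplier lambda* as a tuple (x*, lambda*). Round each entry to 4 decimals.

Form the Lagrangian:
  L(x, lambda) = (1/2) x^T Q x + c^T x + lambda^T (A x - b)
Stationarity (grad_x L = 0): Q x + c + A^T lambda = 0.
Primal feasibility: A x = b.

This gives the KKT block system:
  [ Q   A^T ] [ x     ]   [-c ]
  [ A    0  ] [ lambda ] = [ b ]

Solving the linear system:
  x*      = (0.5775, -1.1408)
  lambda* = (-2.9014)
  f(x*)   = 1.7958

x* = (0.5775, -1.1408), lambda* = (-2.9014)


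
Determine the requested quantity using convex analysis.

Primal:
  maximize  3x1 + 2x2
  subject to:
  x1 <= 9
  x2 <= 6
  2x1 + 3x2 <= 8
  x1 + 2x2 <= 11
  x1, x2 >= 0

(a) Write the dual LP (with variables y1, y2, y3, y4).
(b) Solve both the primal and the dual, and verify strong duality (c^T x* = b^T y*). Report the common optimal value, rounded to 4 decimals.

The standard primal-dual pair for 'max c^T x s.t. A x <= b, x >= 0' is:
  Dual:  min b^T y  s.t.  A^T y >= c,  y >= 0.

So the dual LP is:
  minimize  9y1 + 6y2 + 8y3 + 11y4
  subject to:
    y1 + 2y3 + y4 >= 3
    y2 + 3y3 + 2y4 >= 2
    y1, y2, y3, y4 >= 0

Solving the primal: x* = (4, 0).
  primal value c^T x* = 12.
Solving the dual: y* = (0, 0, 1.5, 0).
  dual value b^T y* = 12.
Strong duality: c^T x* = b^T y*. Confirmed.

12


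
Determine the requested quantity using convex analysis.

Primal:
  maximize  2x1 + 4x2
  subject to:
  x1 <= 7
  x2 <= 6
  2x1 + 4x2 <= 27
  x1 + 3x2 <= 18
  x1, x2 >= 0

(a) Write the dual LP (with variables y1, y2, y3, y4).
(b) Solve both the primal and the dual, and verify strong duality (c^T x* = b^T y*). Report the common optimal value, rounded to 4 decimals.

The standard primal-dual pair for 'max c^T x s.t. A x <= b, x >= 0' is:
  Dual:  min b^T y  s.t.  A^T y >= c,  y >= 0.

So the dual LP is:
  minimize  7y1 + 6y2 + 27y3 + 18y4
  subject to:
    y1 + 2y3 + y4 >= 2
    y2 + 4y3 + 3y4 >= 4
    y1, y2, y3, y4 >= 0

Solving the primal: x* = (7, 3.25).
  primal value c^T x* = 27.
Solving the dual: y* = (0, 0, 1, 0).
  dual value b^T y* = 27.
Strong duality: c^T x* = b^T y*. Confirmed.

27


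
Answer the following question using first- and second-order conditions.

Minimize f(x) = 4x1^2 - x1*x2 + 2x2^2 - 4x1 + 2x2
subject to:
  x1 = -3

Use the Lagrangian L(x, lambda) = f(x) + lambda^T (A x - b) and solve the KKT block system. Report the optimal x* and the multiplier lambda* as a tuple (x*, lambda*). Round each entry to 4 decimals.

Form the Lagrangian:
  L(x, lambda) = (1/2) x^T Q x + c^T x + lambda^T (A x - b)
Stationarity (grad_x L = 0): Q x + c + A^T lambda = 0.
Primal feasibility: A x = b.

This gives the KKT block system:
  [ Q   A^T ] [ x     ]   [-c ]
  [ A    0  ] [ lambda ] = [ b ]

Solving the linear system:
  x*      = (-3, -1.25)
  lambda* = (26.75)
  f(x*)   = 44.875

x* = (-3, -1.25), lambda* = (26.75)


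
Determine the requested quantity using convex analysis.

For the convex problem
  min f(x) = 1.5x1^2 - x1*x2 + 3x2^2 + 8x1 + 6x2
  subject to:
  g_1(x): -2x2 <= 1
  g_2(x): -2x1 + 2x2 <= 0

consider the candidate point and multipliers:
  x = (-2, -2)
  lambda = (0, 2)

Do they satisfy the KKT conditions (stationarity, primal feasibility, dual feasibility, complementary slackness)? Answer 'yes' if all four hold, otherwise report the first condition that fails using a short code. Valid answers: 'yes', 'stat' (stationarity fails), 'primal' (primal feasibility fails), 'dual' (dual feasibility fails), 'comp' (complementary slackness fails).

Gradient of f: grad f(x) = Q x + c = (4, -4)
Constraint values g_i(x) = a_i^T x - b_i:
  g_1((-2, -2)) = 3
  g_2((-2, -2)) = 0
Stationarity residual: grad f(x) + sum_i lambda_i a_i = (0, 0)
  -> stationarity OK
Primal feasibility (all g_i <= 0): FAILS
Dual feasibility (all lambda_i >= 0): OK
Complementary slackness (lambda_i * g_i(x) = 0 for all i): OK

Verdict: the first failing condition is primal_feasibility -> primal.

primal


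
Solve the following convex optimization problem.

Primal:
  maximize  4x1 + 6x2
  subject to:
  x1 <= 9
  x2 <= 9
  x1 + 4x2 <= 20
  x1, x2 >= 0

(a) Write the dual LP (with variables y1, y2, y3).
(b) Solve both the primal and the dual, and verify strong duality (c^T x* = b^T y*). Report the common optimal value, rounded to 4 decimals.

The standard primal-dual pair for 'max c^T x s.t. A x <= b, x >= 0' is:
  Dual:  min b^T y  s.t.  A^T y >= c,  y >= 0.

So the dual LP is:
  minimize  9y1 + 9y2 + 20y3
  subject to:
    y1 + y3 >= 4
    y2 + 4y3 >= 6
    y1, y2, y3 >= 0

Solving the primal: x* = (9, 2.75).
  primal value c^T x* = 52.5.
Solving the dual: y* = (2.5, 0, 1.5).
  dual value b^T y* = 52.5.
Strong duality: c^T x* = b^T y*. Confirmed.

52.5


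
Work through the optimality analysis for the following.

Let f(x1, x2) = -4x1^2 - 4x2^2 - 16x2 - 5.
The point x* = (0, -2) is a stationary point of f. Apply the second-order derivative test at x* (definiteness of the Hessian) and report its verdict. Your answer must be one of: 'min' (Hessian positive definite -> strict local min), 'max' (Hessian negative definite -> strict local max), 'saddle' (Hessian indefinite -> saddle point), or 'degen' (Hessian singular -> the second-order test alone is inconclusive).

Compute the Hessian H = grad^2 f:
  H = [[-8, 0], [0, -8]]
Verify stationarity: grad f(x*) = H x* + g = (0, 0).
Eigenvalues of H: -8, -8.
Both eigenvalues < 0, so H is negative definite -> x* is a strict local max.

max


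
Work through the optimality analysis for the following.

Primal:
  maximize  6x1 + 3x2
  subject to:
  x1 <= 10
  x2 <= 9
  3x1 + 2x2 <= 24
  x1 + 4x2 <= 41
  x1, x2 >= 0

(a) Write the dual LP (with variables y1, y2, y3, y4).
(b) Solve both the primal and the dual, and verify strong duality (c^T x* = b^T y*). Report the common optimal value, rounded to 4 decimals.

The standard primal-dual pair for 'max c^T x s.t. A x <= b, x >= 0' is:
  Dual:  min b^T y  s.t.  A^T y >= c,  y >= 0.

So the dual LP is:
  minimize  10y1 + 9y2 + 24y3 + 41y4
  subject to:
    y1 + 3y3 + y4 >= 6
    y2 + 2y3 + 4y4 >= 3
    y1, y2, y3, y4 >= 0

Solving the primal: x* = (8, 0).
  primal value c^T x* = 48.
Solving the dual: y* = (0, 0, 2, 0).
  dual value b^T y* = 48.
Strong duality: c^T x* = b^T y*. Confirmed.

48


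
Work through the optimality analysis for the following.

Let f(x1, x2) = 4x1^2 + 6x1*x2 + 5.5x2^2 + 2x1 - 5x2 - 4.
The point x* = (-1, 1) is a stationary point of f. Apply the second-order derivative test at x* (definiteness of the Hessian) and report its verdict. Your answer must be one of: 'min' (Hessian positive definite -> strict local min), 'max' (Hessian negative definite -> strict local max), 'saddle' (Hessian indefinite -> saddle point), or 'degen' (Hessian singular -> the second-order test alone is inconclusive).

Compute the Hessian H = grad^2 f:
  H = [[8, 6], [6, 11]]
Verify stationarity: grad f(x*) = H x* + g = (0, 0).
Eigenvalues of H: 3.3153, 15.6847.
Both eigenvalues > 0, so H is positive definite -> x* is a strict local min.

min


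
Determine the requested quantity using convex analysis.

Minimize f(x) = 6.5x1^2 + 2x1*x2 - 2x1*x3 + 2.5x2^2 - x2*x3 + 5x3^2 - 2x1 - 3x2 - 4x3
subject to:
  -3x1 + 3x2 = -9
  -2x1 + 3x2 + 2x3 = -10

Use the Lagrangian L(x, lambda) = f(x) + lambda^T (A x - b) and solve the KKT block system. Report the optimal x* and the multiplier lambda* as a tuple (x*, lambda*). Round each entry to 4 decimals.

Form the Lagrangian:
  L(x, lambda) = (1/2) x^T Q x + c^T x + lambda^T (A x - b)
Stationarity (grad_x L = 0): Q x + c + A^T lambda = 0.
Primal feasibility: A x = b.

This gives the KKT block system:
  [ Q   A^T ] [ x     ]   [-c ]
  [ A    0  ] [ lambda ] = [ b ]

Solving the linear system:
  x*      = (0.7818, -2.2182, -0.8909)
  lambda* = (-2.2485, 6.1273)
  f(x*)   = 24.8455

x* = (0.7818, -2.2182, -0.8909), lambda* = (-2.2485, 6.1273)


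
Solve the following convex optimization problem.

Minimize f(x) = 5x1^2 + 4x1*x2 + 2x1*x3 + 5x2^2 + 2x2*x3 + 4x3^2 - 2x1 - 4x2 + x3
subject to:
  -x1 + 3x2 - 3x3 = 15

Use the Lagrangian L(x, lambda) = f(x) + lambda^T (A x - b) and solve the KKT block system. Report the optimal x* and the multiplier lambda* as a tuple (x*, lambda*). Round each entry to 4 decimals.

Form the Lagrangian:
  L(x, lambda) = (1/2) x^T Q x + c^T x + lambda^T (A x - b)
Stationarity (grad_x L = 0): Q x + c + A^T lambda = 0.
Primal feasibility: A x = b.

This gives the KKT block system:
  [ Q   A^T ] [ x     ]   [-c ]
  [ A    0  ] [ lambda ] = [ b ]

Solving the linear system:
  x*      = (-0.8042, 2.5066, -2.2254)
  lambda* = (-4.4661)
  f(x*)   = 28.174

x* = (-0.8042, 2.5066, -2.2254), lambda* = (-4.4661)


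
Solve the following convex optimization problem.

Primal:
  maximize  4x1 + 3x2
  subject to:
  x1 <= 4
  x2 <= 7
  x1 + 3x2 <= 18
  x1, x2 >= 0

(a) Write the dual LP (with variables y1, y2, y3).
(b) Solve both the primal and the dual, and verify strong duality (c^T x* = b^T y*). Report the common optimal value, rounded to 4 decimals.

The standard primal-dual pair for 'max c^T x s.t. A x <= b, x >= 0' is:
  Dual:  min b^T y  s.t.  A^T y >= c,  y >= 0.

So the dual LP is:
  minimize  4y1 + 7y2 + 18y3
  subject to:
    y1 + y3 >= 4
    y2 + 3y3 >= 3
    y1, y2, y3 >= 0

Solving the primal: x* = (4, 4.6667).
  primal value c^T x* = 30.
Solving the dual: y* = (3, 0, 1).
  dual value b^T y* = 30.
Strong duality: c^T x* = b^T y*. Confirmed.

30


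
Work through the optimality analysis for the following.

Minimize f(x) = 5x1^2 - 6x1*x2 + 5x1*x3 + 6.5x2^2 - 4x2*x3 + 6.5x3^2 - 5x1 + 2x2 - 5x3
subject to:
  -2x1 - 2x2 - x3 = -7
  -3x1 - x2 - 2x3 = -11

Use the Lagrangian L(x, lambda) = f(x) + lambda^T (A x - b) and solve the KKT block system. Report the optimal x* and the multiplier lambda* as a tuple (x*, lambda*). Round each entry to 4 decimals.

Form the Lagrangian:
  L(x, lambda) = (1/2) x^T Q x + c^T x + lambda^T (A x - b)
Stationarity (grad_x L = 0): Q x + c + A^T lambda = 0.
Primal feasibility: A x = b.

This gives the KKT block system:
  [ Q   A^T ] [ x     ]   [-c ]
  [ A    0  ] [ lambda ] = [ b ]

Solving the linear system:
  x*      = (2.7231, 0.0923, 1.3692)
  lambda* = (-21.0923, 23.5692)
  f(x*)   = 45.6692

x* = (2.7231, 0.0923, 1.3692), lambda* = (-21.0923, 23.5692)


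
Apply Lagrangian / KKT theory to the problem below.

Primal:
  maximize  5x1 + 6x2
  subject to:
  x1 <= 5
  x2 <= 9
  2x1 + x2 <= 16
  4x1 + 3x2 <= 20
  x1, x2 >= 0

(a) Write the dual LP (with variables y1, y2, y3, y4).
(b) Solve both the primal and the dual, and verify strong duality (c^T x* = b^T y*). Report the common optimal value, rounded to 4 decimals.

The standard primal-dual pair for 'max c^T x s.t. A x <= b, x >= 0' is:
  Dual:  min b^T y  s.t.  A^T y >= c,  y >= 0.

So the dual LP is:
  minimize  5y1 + 9y2 + 16y3 + 20y4
  subject to:
    y1 + 2y3 + 4y4 >= 5
    y2 + y3 + 3y4 >= 6
    y1, y2, y3, y4 >= 0

Solving the primal: x* = (0, 6.6667).
  primal value c^T x* = 40.
Solving the dual: y* = (0, 0, 0, 2).
  dual value b^T y* = 40.
Strong duality: c^T x* = b^T y*. Confirmed.

40


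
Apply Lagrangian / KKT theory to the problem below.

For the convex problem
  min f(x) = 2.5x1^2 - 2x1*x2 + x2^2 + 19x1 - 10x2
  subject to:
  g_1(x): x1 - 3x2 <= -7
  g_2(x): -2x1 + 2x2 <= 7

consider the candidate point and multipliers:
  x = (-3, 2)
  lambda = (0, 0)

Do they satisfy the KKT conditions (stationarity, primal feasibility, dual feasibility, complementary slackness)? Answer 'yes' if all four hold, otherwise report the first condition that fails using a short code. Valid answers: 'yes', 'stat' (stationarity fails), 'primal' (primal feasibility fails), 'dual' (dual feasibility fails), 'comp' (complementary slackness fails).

Gradient of f: grad f(x) = Q x + c = (0, 0)
Constraint values g_i(x) = a_i^T x - b_i:
  g_1((-3, 2)) = -2
  g_2((-3, 2)) = 3
Stationarity residual: grad f(x) + sum_i lambda_i a_i = (0, 0)
  -> stationarity OK
Primal feasibility (all g_i <= 0): FAILS
Dual feasibility (all lambda_i >= 0): OK
Complementary slackness (lambda_i * g_i(x) = 0 for all i): OK

Verdict: the first failing condition is primal_feasibility -> primal.

primal


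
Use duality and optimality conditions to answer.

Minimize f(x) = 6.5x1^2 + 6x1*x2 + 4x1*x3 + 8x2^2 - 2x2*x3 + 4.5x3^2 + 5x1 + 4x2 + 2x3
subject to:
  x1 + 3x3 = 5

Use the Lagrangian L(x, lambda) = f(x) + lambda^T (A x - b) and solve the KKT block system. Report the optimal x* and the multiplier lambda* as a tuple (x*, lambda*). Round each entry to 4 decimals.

Form the Lagrangian:
  L(x, lambda) = (1/2) x^T Q x + c^T x + lambda^T (A x - b)
Stationarity (grad_x L = 0): Q x + c + A^T lambda = 0.
Primal feasibility: A x = b.

This gives the KKT block system:
  [ Q   A^T ] [ x     ]   [-c ]
  [ A    0  ] [ lambda ] = [ b ]

Solving the linear system:
  x*      = (-0.6688, 0.237, 1.8896)
  lambda* = (-5.2857)
  f(x*)   = 13.9058

x* = (-0.6688, 0.237, 1.8896), lambda* = (-5.2857)
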